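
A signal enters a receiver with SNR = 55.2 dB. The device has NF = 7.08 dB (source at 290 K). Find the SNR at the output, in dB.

By definition F = SNR_in/SNR_out, so in dB: SNR_out = SNR_in − NF
SNR_out = 55.2 − 7.08 = 48.12 dB

48.12 dB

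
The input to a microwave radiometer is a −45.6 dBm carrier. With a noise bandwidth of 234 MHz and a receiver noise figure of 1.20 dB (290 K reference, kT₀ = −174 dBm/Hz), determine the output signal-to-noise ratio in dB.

Noise floor: N = −174 + 10 log₁₀(B) + NF
10 log₁₀(2.34×10⁸) = 83.69 dB
N = −174 + 83.69 + 1.20 = −89.11 dBm
SNR = P_sig − N = −45.6 − (−89.11) = 43.51 dB → 43.5 dB

43.5 dB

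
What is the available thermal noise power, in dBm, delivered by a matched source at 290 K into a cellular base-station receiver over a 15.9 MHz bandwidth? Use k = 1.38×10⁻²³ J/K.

−102.0 dBm

P_n = kTB = 1.38×10⁻²³ × 290 × 1.59×10⁷ = 6.36×10⁻¹⁴ W
In dBm: 10 log₁₀(6.36×10⁻¹⁴ / 10⁻³) = −102.0 dBm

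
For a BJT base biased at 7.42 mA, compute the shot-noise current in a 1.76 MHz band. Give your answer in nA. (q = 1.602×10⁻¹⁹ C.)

I_n = √(2qI·B)
2qI·B = 2 × 1.602×10⁻¹⁹ × 7.42×10⁻³ × 1.76×10⁶ = 4.18×10⁻¹⁵ A²
I_n = √(4.18×10⁻¹⁵) = 6.47×10⁻⁸ A = 64.7 nA

64.7 nA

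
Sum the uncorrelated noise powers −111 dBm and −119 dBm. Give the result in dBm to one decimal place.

−110.4 dBm

Convert to linear, add, convert back:
P₁ = 7.94×10⁻¹⁵ W, P₂ = 1.26×10⁻¹⁵ W
P_tot = 9.20×10⁻¹⁵ W → 10 log₁₀(P_tot / 10⁻³) = −110.4 dBm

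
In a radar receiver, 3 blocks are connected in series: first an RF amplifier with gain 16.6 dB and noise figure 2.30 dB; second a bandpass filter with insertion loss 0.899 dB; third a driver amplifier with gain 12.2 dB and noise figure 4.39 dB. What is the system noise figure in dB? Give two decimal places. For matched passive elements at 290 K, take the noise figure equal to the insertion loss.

Convert to linear (a loss of L dB is a gain of −L dB): F_i = 10^(NF_i/10), G_i = 10^(G_i,dB/10)
  Stage 1: F_1 = 10^(2.30/10) = 1.698, G_1 = 10^(16.6/10) = 45.71
  Stage 2: F_2 = 10^(0.899/10) = 1.230, G_2 = 10^(−0.899/10) = 0.8130
  Stage 3: F_3 = 10^(4.39/10) = 2.748, G_3 = 10^(12.2/10) = 16.60
Friis cascade:
  F = 1.698 + (1.230 − 1)/45.71 + (2.748 − 1)/37.16 = 1.750
NF = 10 log₁₀(1.750) = 2.43 dB

2.43 dB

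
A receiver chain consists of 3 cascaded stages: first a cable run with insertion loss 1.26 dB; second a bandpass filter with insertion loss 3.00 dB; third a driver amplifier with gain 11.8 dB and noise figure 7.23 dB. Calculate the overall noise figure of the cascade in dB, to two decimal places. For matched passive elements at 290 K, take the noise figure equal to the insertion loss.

11.49 dB

Convert to linear (a loss of L dB is a gain of −L dB): F_i = 10^(NF_i/10), G_i = 10^(G_i,dB/10)
  Stage 1: F_1 = 10^(1.26/10) = 1.337, G_1 = 10^(−1.26/10) = 0.7482
  Stage 2: F_2 = 10^(3.00/10) = 1.995, G_2 = 10^(−3.00/10) = 0.5012
  Stage 3: F_3 = 10^(7.23/10) = 5.284, G_3 = 10^(11.8/10) = 15.14
Friis cascade:
  F = 1.337 + (1.995 − 1)/0.7482 + (5.284 − 1)/0.3750 = 14.09
NF = 10 log₁₀(14.09) = 11.49 dB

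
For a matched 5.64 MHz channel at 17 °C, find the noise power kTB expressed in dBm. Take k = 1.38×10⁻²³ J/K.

T = 17 °C + 273.15 = 290.15 K
P_n = kTB = 1.38×10⁻²³ × 290.15 × 5.64×10⁶ = 2.26×10⁻¹⁴ W
In dBm: 10 log₁₀(2.26×10⁻¹⁴ / 10⁻³) = −106.5 dBm

−106.5 dBm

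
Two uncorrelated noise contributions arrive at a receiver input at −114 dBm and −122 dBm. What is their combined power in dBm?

−113.4 dBm

Convert to linear, add, convert back:
P₁ = 3.98×10⁻¹⁵ W, P₂ = 6.31×10⁻¹⁶ W
P_tot = 4.61×10⁻¹⁵ W → 10 log₁₀(P_tot / 10⁻³) = −113.4 dBm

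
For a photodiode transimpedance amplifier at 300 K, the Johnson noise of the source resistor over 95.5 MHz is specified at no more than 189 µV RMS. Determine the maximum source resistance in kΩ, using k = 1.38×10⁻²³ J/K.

Johnson–Nyquist: V_n = √(4kTRB) ⇒ R = V_n² / (4kTB)
4kTB = 4 × 1.38×10⁻²³ × 300 × 9.55×10⁷ = 1.58×10⁻¹²
R = (1.89×10⁻⁴)² / 1.58×10⁻¹² = 2.26×10⁴ Ω = 22.6 kΩ

22.6 kΩ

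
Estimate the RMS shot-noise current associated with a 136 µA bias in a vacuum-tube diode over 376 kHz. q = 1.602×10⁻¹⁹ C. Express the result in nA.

I_n = √(2qI·B)
2qI·B = 2 × 1.602×10⁻¹⁹ × 1.36×10⁻⁴ × 3.76×10⁵ = 1.64×10⁻¹⁷ A²
I_n = √(1.64×10⁻¹⁷) = 4.05×10⁻⁹ A = 4.05 nA

4.05 nA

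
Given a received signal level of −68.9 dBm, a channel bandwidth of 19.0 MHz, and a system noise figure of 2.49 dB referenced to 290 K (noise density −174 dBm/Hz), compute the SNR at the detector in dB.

29.8 dB

Noise floor: N = −174 + 10 log₁₀(B) + NF
10 log₁₀(1.90×10⁷) = 72.79 dB
N = −174 + 72.79 + 2.49 = −98.72 dBm
SNR = P_sig − N = −68.9 − (−98.72) = 29.82 dB → 29.8 dB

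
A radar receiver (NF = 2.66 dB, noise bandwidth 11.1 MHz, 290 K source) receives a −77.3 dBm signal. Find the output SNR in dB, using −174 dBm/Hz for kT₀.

Noise floor: N = −174 + 10 log₁₀(B) + NF
10 log₁₀(1.11×10⁷) = 70.45 dB
N = −174 + 70.45 + 2.66 = −100.89 dBm
SNR = P_sig − N = −77.3 − (−100.89) = 23.59 dB → 23.6 dB

23.6 dB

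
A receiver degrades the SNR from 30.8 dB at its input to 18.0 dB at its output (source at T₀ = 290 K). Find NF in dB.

12.8 dB

NF (dB) = SNR_in(dB) − SNR_out(dB) when the source is at T₀
NF = 30.8 − 18.0 = 12.8 dB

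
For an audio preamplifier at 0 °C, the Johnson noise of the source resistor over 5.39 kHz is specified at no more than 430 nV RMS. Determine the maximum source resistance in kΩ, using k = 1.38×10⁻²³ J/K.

2.28 kΩ

T = 0 °C + 273.15 = 273.15 K
Johnson–Nyquist: V_n = √(4kTRB) ⇒ R = V_n² / (4kTB)
4kTB = 4 × 1.38×10⁻²³ × 273.15 × 5.39×10³ = 8.13×10⁻¹⁷
R = (4.30×10⁻⁷)² / 8.13×10⁻¹⁷ = 2.28×10³ Ω = 2.28 kΩ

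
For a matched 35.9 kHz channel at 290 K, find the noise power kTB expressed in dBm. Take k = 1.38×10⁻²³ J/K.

P_n = kTB = 1.38×10⁻²³ × 290 × 3.59×10⁴ = 1.44×10⁻¹⁶ W
In dBm: 10 log₁₀(1.44×10⁻¹⁶ / 10⁻³) = −128.4 dBm

−128.4 dBm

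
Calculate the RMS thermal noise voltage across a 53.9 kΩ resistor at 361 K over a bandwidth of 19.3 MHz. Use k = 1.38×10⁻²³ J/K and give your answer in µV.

V_n = √(4kTRB)
4kTRB = 4 × 1.38×10⁻²³ × 361 × 5.39×10⁴ × 1.93×10⁷ = 2.07×10⁻⁸ V²
V_n = √(2.07×10⁻⁸) = 1.44×10⁻⁴ V = 144 µV

144 µV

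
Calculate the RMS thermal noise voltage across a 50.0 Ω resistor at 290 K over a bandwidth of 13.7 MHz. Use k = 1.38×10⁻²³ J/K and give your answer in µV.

3.31 µV

V_n = √(4kTRB)
4kTRB = 4 × 1.38×10⁻²³ × 290 × 5.00×10¹ × 1.37×10⁷ = 1.10×10⁻¹¹ V²
V_n = √(1.10×10⁻¹¹) = 3.31×10⁻⁶ V = 3.31 µV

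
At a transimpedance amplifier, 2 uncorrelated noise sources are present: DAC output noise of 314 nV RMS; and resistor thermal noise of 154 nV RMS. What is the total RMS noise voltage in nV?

Uncorrelated sources add in power (mean-square): V_tot = √(ΣV_i²)
V_tot = √[(3.14×10⁻⁷)² + (1.54×10⁻⁷)²] = 3.50×10⁻⁷ V = 350 nV

350 nV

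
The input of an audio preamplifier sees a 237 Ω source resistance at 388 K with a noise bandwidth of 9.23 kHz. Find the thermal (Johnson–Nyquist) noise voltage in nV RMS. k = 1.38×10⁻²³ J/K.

V_n = √(4kTRB)
4kTRB = 4 × 1.38×10⁻²³ × 388 × 2.37×10² × 9.23×10³ = 4.69×10⁻¹⁴ V²
V_n = √(4.69×10⁻¹⁴) = 2.16×10⁻⁷ V = 216 nV

216 nV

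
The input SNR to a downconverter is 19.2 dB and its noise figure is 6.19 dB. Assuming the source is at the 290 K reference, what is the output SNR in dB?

13.01 dB

By definition F = SNR_in/SNR_out, so in dB: SNR_out = SNR_in − NF
SNR_out = 19.2 − 6.19 = 13.01 dB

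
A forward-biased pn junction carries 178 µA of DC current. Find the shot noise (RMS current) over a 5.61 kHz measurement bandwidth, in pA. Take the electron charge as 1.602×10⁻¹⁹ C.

566 pA

I_n = √(2qI·B)
2qI·B = 2 × 1.602×10⁻¹⁹ × 1.78×10⁻⁴ × 5.61×10³ = 3.20×10⁻¹⁹ A²
I_n = √(3.20×10⁻¹⁹) = 5.66×10⁻¹⁰ A = 566 pA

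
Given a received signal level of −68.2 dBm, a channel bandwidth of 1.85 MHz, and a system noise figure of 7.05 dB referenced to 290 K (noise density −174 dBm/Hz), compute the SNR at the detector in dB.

36.1 dB

Noise floor: N = −174 + 10 log₁₀(B) + NF
10 log₁₀(1.85×10⁶) = 62.67 dB
N = −174 + 62.67 + 7.05 = −104.28 dBm
SNR = P_sig − N = −68.2 − (−104.28) = 36.08 dB → 36.1 dB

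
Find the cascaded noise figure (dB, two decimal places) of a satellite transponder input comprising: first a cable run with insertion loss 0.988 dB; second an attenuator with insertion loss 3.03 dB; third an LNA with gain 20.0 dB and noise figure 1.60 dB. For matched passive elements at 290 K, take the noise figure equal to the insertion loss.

5.62 dB

Convert to linear (a loss of L dB is a gain of −L dB): F_i = 10^(NF_i/10), G_i = 10^(G_i,dB/10)
  Stage 1: F_1 = 10^(0.988/10) = 1.255, G_1 = 10^(−0.988/10) = 0.7965
  Stage 2: F_2 = 10^(3.03/10) = 2.009, G_2 = 10^(−3.03/10) = 0.4977
  Stage 3: F_3 = 10^(1.60/10) = 1.445, G_3 = 10^(20.0/10) = 100.0
Friis cascade:
  F = 1.255 + (2.009 − 1)/0.7965 + (1.445 − 1)/0.3965 = 3.646
NF = 10 log₁₀(3.646) = 5.62 dB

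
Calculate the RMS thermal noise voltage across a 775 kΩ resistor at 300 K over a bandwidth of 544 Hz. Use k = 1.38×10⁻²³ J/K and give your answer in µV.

2.64 µV

V_n = √(4kTRB)
4kTRB = 4 × 1.38×10⁻²³ × 300 × 7.75×10⁵ × 5.44×10² = 6.98×10⁻¹² V²
V_n = √(6.98×10⁻¹²) = 2.64×10⁻⁶ V = 2.64 µV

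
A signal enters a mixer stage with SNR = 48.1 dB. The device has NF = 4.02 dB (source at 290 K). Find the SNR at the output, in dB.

By definition F = SNR_in/SNR_out, so in dB: SNR_out = SNR_in − NF
SNR_out = 48.1 − 4.02 = 44.08 dB

44.08 dB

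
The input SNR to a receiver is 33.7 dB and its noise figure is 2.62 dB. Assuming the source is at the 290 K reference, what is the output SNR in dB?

31.08 dB

By definition F = SNR_in/SNR_out, so in dB: SNR_out = SNR_in − NF
SNR_out = 33.7 − 2.62 = 31.08 dB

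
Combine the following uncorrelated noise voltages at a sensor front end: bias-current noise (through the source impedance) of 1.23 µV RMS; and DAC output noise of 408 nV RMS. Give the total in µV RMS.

Uncorrelated sources add in power (mean-square): V_tot = √(ΣV_i²)
V_tot = √[(1.23×10⁻⁶)² + (4.08×10⁻⁷)²] = 1.30×10⁻⁶ V = 1.30 µV

1.30 µV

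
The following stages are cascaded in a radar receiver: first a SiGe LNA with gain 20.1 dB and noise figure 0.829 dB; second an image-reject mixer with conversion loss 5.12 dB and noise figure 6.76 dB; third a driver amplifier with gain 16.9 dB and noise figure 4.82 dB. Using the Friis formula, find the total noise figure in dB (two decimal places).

Convert to linear (a loss of L dB is a gain of −L dB): F_i = 10^(NF_i/10), G_i = 10^(G_i,dB/10)
  Stage 1: F_1 = 10^(0.829/10) = 1.210, G_1 = 10^(20.1/10) = 102.3
  Stage 2: F_2 = 10^(6.76/10) = 4.742, G_2 = 10^(−5.12/10) = 0.3076
  Stage 3: F_3 = 10^(4.82/10) = 3.034, G_3 = 10^(16.9/10) = 48.98
Friis cascade:
  F = 1.210 + (4.742 − 1)/102.3 + (3.034 − 1)/31.48 = 1.312
NF = 10 log₁₀(1.312) = 1.18 dB

1.18 dB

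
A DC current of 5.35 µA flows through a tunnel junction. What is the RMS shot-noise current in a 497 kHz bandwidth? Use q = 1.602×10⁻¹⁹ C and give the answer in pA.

923 pA

I_n = √(2qI·B)
2qI·B = 2 × 1.602×10⁻¹⁹ × 5.35×10⁻⁶ × 4.97×10⁵ = 8.52×10⁻¹⁹ A²
I_n = √(8.52×10⁻¹⁹) = 9.23×10⁻¹⁰ A = 923 pA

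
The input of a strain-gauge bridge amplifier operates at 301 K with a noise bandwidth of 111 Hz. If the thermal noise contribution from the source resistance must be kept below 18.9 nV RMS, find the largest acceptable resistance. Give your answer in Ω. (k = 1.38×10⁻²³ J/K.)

194 Ω

Johnson–Nyquist: V_n = √(4kTRB) ⇒ R = V_n² / (4kTB)
4kTB = 4 × 1.38×10⁻²³ × 301 × 1.11×10² = 1.84×10⁻¹⁸
R = (1.89×10⁻⁸)² / 1.84×10⁻¹⁸ = 1.94×10² Ω = 194 Ω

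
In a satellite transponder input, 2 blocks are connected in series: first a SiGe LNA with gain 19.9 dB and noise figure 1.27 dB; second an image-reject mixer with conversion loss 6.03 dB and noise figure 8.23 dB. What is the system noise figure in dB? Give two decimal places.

1.45 dB

Convert to linear (a loss of L dB is a gain of −L dB): F_i = 10^(NF_i/10), G_i = 10^(G_i,dB/10)
  Stage 1: F_1 = 10^(1.27/10) = 1.340, G_1 = 10^(19.9/10) = 97.72
  Stage 2: F_2 = 10^(8.23/10) = 6.653, G_2 = 10^(−6.03/10) = 0.2495
Friis cascade:
  F = 1.340 + (6.653 − 1)/97.72 = 1.398
NF = 10 log₁₀(1.398) = 1.45 dB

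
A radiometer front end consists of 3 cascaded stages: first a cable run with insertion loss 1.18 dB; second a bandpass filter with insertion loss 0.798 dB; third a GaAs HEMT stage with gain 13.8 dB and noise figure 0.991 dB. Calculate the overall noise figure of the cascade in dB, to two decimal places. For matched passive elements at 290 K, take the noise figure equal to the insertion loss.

Convert to linear (a loss of L dB is a gain of −L dB): F_i = 10^(NF_i/10), G_i = 10^(G_i,dB/10)
  Stage 1: F_1 = 10^(1.18/10) = 1.312, G_1 = 10^(−1.18/10) = 0.7621
  Stage 2: F_2 = 10^(0.798/10) = 1.202, G_2 = 10^(−0.798/10) = 0.8321
  Stage 3: F_3 = 10^(0.991/10) = 1.256, G_3 = 10^(13.8/10) = 23.99
Friis cascade:
  F = 1.312 + (1.202 − 1)/0.7621 + (1.256 − 1)/0.6342 = 1.981
NF = 10 log₁₀(1.981) = 2.97 dB

2.97 dB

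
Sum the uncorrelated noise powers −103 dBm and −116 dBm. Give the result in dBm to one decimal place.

Convert to linear, add, convert back:
P₁ = 5.01×10⁻¹⁴ W, P₂ = 2.51×10⁻¹⁵ W
P_tot = 5.26×10⁻¹⁴ W → 10 log₁₀(P_tot / 10⁻³) = −102.8 dBm

−102.8 dBm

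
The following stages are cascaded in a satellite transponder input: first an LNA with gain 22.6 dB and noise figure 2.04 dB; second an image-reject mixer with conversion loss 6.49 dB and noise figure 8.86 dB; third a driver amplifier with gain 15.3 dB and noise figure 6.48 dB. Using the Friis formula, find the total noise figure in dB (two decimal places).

2.36 dB

Convert to linear (a loss of L dB is a gain of −L dB): F_i = 10^(NF_i/10), G_i = 10^(G_i,dB/10)
  Stage 1: F_1 = 10^(2.04/10) = 1.600, G_1 = 10^(22.6/10) = 182.0
  Stage 2: F_2 = 10^(8.86/10) = 7.691, G_2 = 10^(−6.49/10) = 0.2244
  Stage 3: F_3 = 10^(6.48/10) = 4.446, G_3 = 10^(15.3/10) = 33.88
Friis cascade:
  F = 1.600 + (7.691 − 1)/182.0 + (4.446 − 1)/40.83 = 1.721
NF = 10 log₁₀(1.721) = 2.36 dB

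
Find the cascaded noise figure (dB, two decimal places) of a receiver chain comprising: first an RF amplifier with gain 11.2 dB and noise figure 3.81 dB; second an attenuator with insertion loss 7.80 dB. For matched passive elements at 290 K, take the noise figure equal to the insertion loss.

4.45 dB

Convert to linear (a loss of L dB is a gain of −L dB): F_i = 10^(NF_i/10), G_i = 10^(G_i,dB/10)
  Stage 1: F_1 = 10^(3.81/10) = 2.404, G_1 = 10^(11.2/10) = 13.18
  Stage 2: F_2 = 10^(7.80/10) = 6.026, G_2 = 10^(−7.80/10) = 0.1660
Friis cascade:
  F = 2.404 + (6.026 − 1)/13.18 = 2.786
NF = 10 log₁₀(2.786) = 4.45 dB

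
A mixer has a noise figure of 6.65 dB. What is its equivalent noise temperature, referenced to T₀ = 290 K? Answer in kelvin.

F = 10^(6.65/10) = 4.62381
T_e = (F − 1)·T₀ = (4.62381 − 1) × 290 = 1051 K

1051 K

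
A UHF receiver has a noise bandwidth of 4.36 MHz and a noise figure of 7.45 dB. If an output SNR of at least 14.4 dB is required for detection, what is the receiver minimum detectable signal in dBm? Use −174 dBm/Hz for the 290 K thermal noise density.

−85.8 dBm

Sensitivity = −174 + 10 log₁₀(B) + NF + SNR_min
= −174 + 66.39 + 7.45 + 14.4
= −85.76 dBm → −85.8 dBm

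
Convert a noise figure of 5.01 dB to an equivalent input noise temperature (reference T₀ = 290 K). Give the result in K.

629 K

F = 10^(5.01/10) = 3.16957
T_e = (F − 1)·T₀ = (3.16957 − 1) × 290 = 629 K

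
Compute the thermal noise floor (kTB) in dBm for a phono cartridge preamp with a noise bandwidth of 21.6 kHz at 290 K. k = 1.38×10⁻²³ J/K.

P_n = kTB = 1.38×10⁻²³ × 290 × 2.16×10⁴ = 8.64×10⁻¹⁷ W
In dBm: 10 log₁₀(8.64×10⁻¹⁷ / 10⁻³) = −130.6 dBm

−130.6 dBm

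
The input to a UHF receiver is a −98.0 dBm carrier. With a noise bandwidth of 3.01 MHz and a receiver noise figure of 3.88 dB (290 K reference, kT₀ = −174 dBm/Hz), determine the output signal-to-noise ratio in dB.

7.3 dB

Noise floor: N = −174 + 10 log₁₀(B) + NF
10 log₁₀(3.01×10⁶) = 64.79 dB
N = −174 + 64.79 + 3.88 = −105.33 dBm
SNR = P_sig − N = −98.0 − (−105.33) = 7.33 dB → 7.3 dB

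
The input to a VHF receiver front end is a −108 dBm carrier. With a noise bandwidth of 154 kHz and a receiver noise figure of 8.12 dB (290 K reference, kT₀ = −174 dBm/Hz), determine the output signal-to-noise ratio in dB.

6.0 dB

Noise floor: N = −174 + 10 log₁₀(B) + NF
10 log₁₀(1.54×10⁵) = 51.88 dB
N = −174 + 51.88 + 8.12 = −114.00 dBm
SNR = P_sig − N = −108 − (−114.00) = 6.00 dB → 6.0 dB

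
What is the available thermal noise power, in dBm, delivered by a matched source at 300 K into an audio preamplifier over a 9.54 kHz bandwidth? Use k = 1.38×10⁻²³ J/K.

P_n = kTB = 1.38×10⁻²³ × 300 × 9.54×10³ = 3.95×10⁻¹⁷ W
In dBm: 10 log₁₀(3.95×10⁻¹⁷ / 10⁻³) = −134.0 dBm

−134.0 dBm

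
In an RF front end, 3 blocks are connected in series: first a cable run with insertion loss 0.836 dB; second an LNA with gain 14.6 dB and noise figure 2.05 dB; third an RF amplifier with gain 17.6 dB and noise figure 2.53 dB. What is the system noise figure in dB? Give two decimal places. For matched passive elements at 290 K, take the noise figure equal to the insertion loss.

Convert to linear (a loss of L dB is a gain of −L dB): F_i = 10^(NF_i/10), G_i = 10^(G_i,dB/10)
  Stage 1: F_1 = 10^(0.836/10) = 1.212, G_1 = 10^(−0.836/10) = 0.8249
  Stage 2: F_2 = 10^(2.05/10) = 1.603, G_2 = 10^(14.6/10) = 28.84
  Stage 3: F_3 = 10^(2.53/10) = 1.791, G_3 = 10^(17.6/10) = 57.54
Friis cascade:
  F = 1.212 + (1.603 − 1)/0.8249 + (1.791 − 1)/23.79 = 1.977
NF = 10 log₁₀(1.977) = 2.96 dB

2.96 dB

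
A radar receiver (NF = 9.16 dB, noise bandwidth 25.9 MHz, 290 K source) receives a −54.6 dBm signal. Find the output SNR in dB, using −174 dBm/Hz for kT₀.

Noise floor: N = −174 + 10 log₁₀(B) + NF
10 log₁₀(2.59×10⁷) = 74.13 dB
N = −174 + 74.13 + 9.16 = −90.71 dBm
SNR = P_sig − N = −54.6 − (−90.71) = 36.11 dB → 36.1 dB

36.1 dB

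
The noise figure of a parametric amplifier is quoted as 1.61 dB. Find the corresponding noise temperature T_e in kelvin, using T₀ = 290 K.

F = 10^(1.61/10) = 1.44877
T_e = (F − 1)·T₀ = (1.44877 − 1) × 290 = 130 K

130 K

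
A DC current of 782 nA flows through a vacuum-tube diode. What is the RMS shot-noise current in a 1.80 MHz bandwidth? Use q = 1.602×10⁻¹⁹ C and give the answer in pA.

I_n = √(2qI·B)
2qI·B = 2 × 1.602×10⁻¹⁹ × 7.82×10⁻⁷ × 1.80×10⁶ = 4.51×10⁻¹⁹ A²
I_n = √(4.51×10⁻¹⁹) = 6.72×10⁻¹⁰ A = 672 pA

672 pA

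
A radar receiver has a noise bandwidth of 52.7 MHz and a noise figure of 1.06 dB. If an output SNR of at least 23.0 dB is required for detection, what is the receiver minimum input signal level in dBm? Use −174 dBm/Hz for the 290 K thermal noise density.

−72.7 dBm

Sensitivity = −174 + 10 log₁₀(B) + NF + SNR_min
= −174 + 77.22 + 1.06 + 23.0
= −72.72 dBm → −72.7 dBm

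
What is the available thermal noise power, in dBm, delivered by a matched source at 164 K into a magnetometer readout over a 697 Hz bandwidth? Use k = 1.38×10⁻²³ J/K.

P_n = kTB = 1.38×10⁻²³ × 164 × 6.97×10² = 1.58×10⁻¹⁸ W
In dBm: 10 log₁₀(1.58×10⁻¹⁸ / 10⁻³) = −148.0 dBm

−148.0 dBm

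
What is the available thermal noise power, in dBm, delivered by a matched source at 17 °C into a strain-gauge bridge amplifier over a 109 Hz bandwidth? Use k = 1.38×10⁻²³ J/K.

−153.6 dBm

T = 17 °C + 273.15 = 290.15 K
P_n = kTB = 1.38×10⁻²³ × 290.15 × 1.09×10² = 4.36×10⁻¹⁹ W
In dBm: 10 log₁₀(4.36×10⁻¹⁹ / 10⁻³) = −153.6 dBm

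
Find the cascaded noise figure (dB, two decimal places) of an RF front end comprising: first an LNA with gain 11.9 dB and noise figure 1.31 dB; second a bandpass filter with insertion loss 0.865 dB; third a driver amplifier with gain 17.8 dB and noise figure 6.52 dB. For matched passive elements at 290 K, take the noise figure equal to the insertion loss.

Convert to linear (a loss of L dB is a gain of −L dB): F_i = 10^(NF_i/10), G_i = 10^(G_i,dB/10)
  Stage 1: F_1 = 10^(1.31/10) = 1.352, G_1 = 10^(11.9/10) = 15.49
  Stage 2: F_2 = 10^(0.865/10) = 1.220, G_2 = 10^(−0.865/10) = 0.8194
  Stage 3: F_3 = 10^(6.52/10) = 4.487, G_3 = 10^(17.8/10) = 60.26
Friis cascade:
  F = 1.352 + (1.220 − 1)/15.49 + (4.487 − 1)/12.69 = 1.641
NF = 10 log₁₀(1.641) = 2.15 dB

2.15 dB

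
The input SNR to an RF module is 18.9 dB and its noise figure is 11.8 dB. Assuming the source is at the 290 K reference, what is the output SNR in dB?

By definition F = SNR_in/SNR_out, so in dB: SNR_out = SNR_in − NF
SNR_out = 18.9 − 11.8 = 7.1 dB

7.1 dB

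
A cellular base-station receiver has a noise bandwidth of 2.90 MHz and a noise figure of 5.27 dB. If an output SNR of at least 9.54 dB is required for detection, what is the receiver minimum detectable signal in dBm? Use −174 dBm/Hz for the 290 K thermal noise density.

Sensitivity = −174 + 10 log₁₀(B) + NF + SNR_min
= −174 + 64.62 + 5.27 + 9.54
= −94.57 dBm → −94.6 dBm

−94.6 dBm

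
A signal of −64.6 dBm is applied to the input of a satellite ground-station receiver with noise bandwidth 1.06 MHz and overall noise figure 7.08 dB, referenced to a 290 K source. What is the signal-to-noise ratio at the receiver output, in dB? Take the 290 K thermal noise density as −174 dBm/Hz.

42.1 dB

Noise floor: N = −174 + 10 log₁₀(B) + NF
10 log₁₀(1.06×10⁶) = 60.25 dB
N = −174 + 60.25 + 7.08 = −106.67 dBm
SNR = P_sig − N = −64.6 − (−106.67) = 42.07 dB → 42.1 dB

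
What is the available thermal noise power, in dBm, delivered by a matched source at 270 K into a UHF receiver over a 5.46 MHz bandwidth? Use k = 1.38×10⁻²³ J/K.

P_n = kTB = 1.38×10⁻²³ × 270 × 5.46×10⁶ = 2.03×10⁻¹⁴ W
In dBm: 10 log₁₀(2.03×10⁻¹⁴ / 10⁻³) = −106.9 dBm

−106.9 dBm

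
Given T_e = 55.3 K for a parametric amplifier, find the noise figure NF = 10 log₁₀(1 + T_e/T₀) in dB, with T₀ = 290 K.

F = 1 + T_e/T₀ = 1 + 55.3/290 = 1.19069
NF = 10 log₁₀(1.19069) = 0.758 dB

0.758 dB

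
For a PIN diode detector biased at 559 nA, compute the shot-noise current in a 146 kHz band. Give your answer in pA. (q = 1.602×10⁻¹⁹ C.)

I_n = √(2qI·B)
2qI·B = 2 × 1.602×10⁻¹⁹ × 5.59×10⁻⁷ × 1.46×10⁵ = 2.61×10⁻²⁰ A²
I_n = √(2.61×10⁻²⁰) = 1.62×10⁻¹⁰ A = 162 pA

162 pA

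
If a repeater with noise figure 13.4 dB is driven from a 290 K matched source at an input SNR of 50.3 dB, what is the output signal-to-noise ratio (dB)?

36.9 dB

By definition F = SNR_in/SNR_out, so in dB: SNR_out = SNR_in − NF
SNR_out = 50.3 − 13.4 = 36.9 dB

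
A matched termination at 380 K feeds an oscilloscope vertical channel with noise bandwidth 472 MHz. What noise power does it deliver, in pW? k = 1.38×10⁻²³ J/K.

P_n = kTB = 1.38×10⁻²³ × 380 × 4.72×10⁸ = 2.48×10⁻¹² W = 2.48 pW

2.48 pW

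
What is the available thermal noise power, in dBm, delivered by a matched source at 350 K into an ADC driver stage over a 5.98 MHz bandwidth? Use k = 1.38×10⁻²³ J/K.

P_n = kTB = 1.38×10⁻²³ × 350 × 5.98×10⁶ = 2.89×10⁻¹⁴ W
In dBm: 10 log₁₀(2.89×10⁻¹⁴ / 10⁻³) = −105.4 dBm

−105.4 dBm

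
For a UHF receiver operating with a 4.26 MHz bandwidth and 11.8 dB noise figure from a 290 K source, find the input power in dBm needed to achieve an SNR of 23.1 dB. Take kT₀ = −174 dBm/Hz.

Sensitivity = −174 + 10 log₁₀(B) + NF + SNR_min
= −174 + 66.29 + 11.8 + 23.1
= −72.81 dBm → −72.8 dBm

−72.8 dBm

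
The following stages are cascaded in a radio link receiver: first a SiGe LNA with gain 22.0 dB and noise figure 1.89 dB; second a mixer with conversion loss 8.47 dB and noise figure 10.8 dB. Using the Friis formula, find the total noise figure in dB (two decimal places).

Convert to linear (a loss of L dB is a gain of −L dB): F_i = 10^(NF_i/10), G_i = 10^(G_i,dB/10)
  Stage 1: F_1 = 10^(1.89/10) = 1.545, G_1 = 10^(22.0/10) = 158.5
  Stage 2: F_2 = 10^(10.8/10) = 12.02, G_2 = 10^(−8.47/10) = 0.1422
Friis cascade:
  F = 1.545 + (12.02 − 1)/158.5 = 1.615
NF = 10 log₁₀(1.615) = 2.08 dB

2.08 dB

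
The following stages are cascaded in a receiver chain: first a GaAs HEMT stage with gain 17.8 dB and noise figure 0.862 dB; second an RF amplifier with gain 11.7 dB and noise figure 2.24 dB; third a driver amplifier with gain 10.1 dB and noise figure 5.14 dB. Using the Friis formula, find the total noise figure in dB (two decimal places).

Convert to linear (a loss of L dB is a gain of −L dB): F_i = 10^(NF_i/10), G_i = 10^(G_i,dB/10)
  Stage 1: F_1 = 10^(0.862/10) = 1.220, G_1 = 10^(17.8/10) = 60.26
  Stage 2: F_2 = 10^(2.24/10) = 1.675, G_2 = 10^(11.7/10) = 14.79
  Stage 3: F_3 = 10^(5.14/10) = 3.266, G_3 = 10^(10.1/10) = 10.23
Friis cascade:
  F = 1.220 + (1.675 − 1)/60.26 + (3.266 − 1)/891.3 = 1.233
NF = 10 log₁₀(1.233) = 0.91 dB

0.91 dB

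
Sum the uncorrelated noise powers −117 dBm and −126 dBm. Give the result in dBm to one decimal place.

Convert to linear, add, convert back:
P₁ = 2.00×10⁻¹⁵ W, P₂ = 2.51×10⁻¹⁶ W
P_tot = 2.25×10⁻¹⁵ W → 10 log₁₀(P_tot / 10⁻³) = −116.5 dBm

−116.5 dBm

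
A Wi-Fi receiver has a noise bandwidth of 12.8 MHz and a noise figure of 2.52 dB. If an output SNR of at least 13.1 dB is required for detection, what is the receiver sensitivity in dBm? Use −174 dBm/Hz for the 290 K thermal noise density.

−87.3 dBm

Sensitivity = −174 + 10 log₁₀(B) + NF + SNR_min
= −174 + 71.07 + 2.52 + 13.1
= −87.31 dBm → −87.3 dBm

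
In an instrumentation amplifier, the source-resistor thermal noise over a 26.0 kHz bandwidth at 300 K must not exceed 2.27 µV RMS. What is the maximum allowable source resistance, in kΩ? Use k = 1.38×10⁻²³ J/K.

Johnson–Nyquist: V_n = √(4kTRB) ⇒ R = V_n² / (4kTB)
4kTB = 4 × 1.38×10⁻²³ × 300 × 2.60×10⁴ = 4.31×10⁻¹⁶
R = (2.27×10⁻⁶)² / 4.31×10⁻¹⁶ = 1.20×10⁴ Ω = 12.0 kΩ

12.0 kΩ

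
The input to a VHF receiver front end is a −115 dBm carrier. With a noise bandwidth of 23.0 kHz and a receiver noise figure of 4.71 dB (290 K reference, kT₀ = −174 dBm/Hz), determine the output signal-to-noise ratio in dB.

10.7 dB

Noise floor: N = −174 + 10 log₁₀(B) + NF
10 log₁₀(2.30×10⁴) = 43.62 dB
N = −174 + 43.62 + 4.71 = −125.67 dBm
SNR = P_sig − N = −115 − (−125.67) = 10.67 dB → 10.7 dB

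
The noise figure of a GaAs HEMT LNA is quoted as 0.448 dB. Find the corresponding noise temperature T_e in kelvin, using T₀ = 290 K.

31.5 K

F = 10^(0.448/10) = 1.10866
T_e = (F − 1)·T₀ = (1.10866 − 1) × 290 = 31.5 K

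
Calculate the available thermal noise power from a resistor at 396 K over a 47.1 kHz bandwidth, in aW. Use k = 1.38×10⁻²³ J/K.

257 aW

P_n = kTB = 1.38×10⁻²³ × 396 × 4.71×10⁴ = 2.57×10⁻¹⁶ W = 257 aW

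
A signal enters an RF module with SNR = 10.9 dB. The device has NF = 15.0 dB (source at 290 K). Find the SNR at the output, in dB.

−4.1 dB

By definition F = SNR_in/SNR_out, so in dB: SNR_out = SNR_in − NF
SNR_out = 10.9 − 15.0 = −4.1 dB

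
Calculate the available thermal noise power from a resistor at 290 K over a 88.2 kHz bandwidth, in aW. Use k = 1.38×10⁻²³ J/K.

P_n = kTB = 1.38×10⁻²³ × 290 × 8.82×10⁴ = 3.53×10⁻¹⁶ W = 353 aW

353 aW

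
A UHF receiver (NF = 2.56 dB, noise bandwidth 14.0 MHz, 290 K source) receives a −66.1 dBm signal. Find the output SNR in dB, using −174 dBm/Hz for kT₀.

33.9 dB

Noise floor: N = −174 + 10 log₁₀(B) + NF
10 log₁₀(1.40×10⁷) = 71.46 dB
N = −174 + 71.46 + 2.56 = −99.98 dBm
SNR = P_sig − N = −66.1 − (−99.98) = 33.88 dB → 33.9 dB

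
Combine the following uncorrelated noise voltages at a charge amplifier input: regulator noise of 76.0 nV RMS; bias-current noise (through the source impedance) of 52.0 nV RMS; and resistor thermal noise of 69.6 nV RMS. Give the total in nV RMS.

115 nV

Uncorrelated sources add in power (mean-square): V_tot = √(ΣV_i²)
V_tot = √[(7.60×10⁻⁸)² + (5.20×10⁻⁸)² + (6.96×10⁻⁸)²] = 1.15×10⁻⁷ V = 115 nV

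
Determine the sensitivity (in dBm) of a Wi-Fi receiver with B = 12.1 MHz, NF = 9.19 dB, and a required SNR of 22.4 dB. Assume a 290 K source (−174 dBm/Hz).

−71.6 dBm

Sensitivity = −174 + 10 log₁₀(B) + NF + SNR_min
= −174 + 70.83 + 9.19 + 22.4
= −71.58 dBm → −71.6 dBm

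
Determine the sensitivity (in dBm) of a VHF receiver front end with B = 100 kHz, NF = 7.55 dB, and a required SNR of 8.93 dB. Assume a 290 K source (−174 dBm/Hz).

−107.5 dBm

Sensitivity = −174 + 10 log₁₀(B) + NF + SNR_min
= −174 + 50 + 7.55 + 8.93
= −107.52 dBm → −107.5 dBm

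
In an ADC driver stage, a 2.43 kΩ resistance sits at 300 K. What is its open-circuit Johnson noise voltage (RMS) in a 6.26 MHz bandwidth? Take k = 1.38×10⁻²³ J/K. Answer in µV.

15.9 µV

V_n = √(4kTRB)
4kTRB = 4 × 1.38×10⁻²³ × 300 × 2.43×10³ × 6.26×10⁶ = 2.52×10⁻¹⁰ V²
V_n = √(2.52×10⁻¹⁰) = 1.59×10⁻⁵ V = 15.9 µV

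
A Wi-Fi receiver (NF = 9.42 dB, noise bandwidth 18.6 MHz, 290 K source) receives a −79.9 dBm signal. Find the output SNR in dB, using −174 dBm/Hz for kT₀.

12.0 dB

Noise floor: N = −174 + 10 log₁₀(B) + NF
10 log₁₀(1.86×10⁷) = 72.7 dB
N = −174 + 72.7 + 9.42 = −91.88 dBm
SNR = P_sig − N = −79.9 − (−91.88) = 11.98 dB → 12.0 dB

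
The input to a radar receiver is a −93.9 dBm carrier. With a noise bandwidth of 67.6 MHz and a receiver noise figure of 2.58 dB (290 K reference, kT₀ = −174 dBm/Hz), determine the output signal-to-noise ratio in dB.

−0.8 dB

Noise floor: N = −174 + 10 log₁₀(B) + NF
10 log₁₀(6.76×10⁷) = 78.3 dB
N = −174 + 78.3 + 2.58 = −93.12 dBm
SNR = P_sig − N = −93.9 − (−93.12) = −0.78 dB → −0.8 dB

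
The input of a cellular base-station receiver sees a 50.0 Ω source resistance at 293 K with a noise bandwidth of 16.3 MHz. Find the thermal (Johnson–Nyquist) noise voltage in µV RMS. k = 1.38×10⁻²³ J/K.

V_n = √(4kTRB)
4kTRB = 4 × 1.38×10⁻²³ × 293 × 5.00×10¹ × 1.63×10⁷ = 1.32×10⁻¹¹ V²
V_n = √(1.32×10⁻¹¹) = 3.63×10⁻⁶ V = 3.63 µV

3.63 µV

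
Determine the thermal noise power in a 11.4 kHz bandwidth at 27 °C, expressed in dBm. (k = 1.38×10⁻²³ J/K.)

−133.3 dBm

T = 27 °C + 273.15 = 300.15 K
P_n = kTB = 1.38×10⁻²³ × 300.15 × 1.14×10⁴ = 4.72×10⁻¹⁷ W
In dBm: 10 log₁₀(4.72×10⁻¹⁷ / 10⁻³) = −133.3 dBm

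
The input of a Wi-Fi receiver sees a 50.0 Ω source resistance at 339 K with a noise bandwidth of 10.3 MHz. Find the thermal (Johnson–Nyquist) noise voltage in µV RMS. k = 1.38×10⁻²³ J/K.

3.10 µV

V_n = √(4kTRB)
4kTRB = 4 × 1.38×10⁻²³ × 339 × 5.00×10¹ × 1.03×10⁷ = 9.64×10⁻¹² V²
V_n = √(9.64×10⁻¹²) = 3.10×10⁻⁶ V = 3.10 µV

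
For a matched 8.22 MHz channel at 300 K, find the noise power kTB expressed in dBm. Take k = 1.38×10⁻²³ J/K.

P_n = kTB = 1.38×10⁻²³ × 300 × 8.22×10⁶ = 3.40×10⁻¹⁴ W
In dBm: 10 log₁₀(3.40×10⁻¹⁴ / 10⁻³) = −104.7 dBm

−104.7 dBm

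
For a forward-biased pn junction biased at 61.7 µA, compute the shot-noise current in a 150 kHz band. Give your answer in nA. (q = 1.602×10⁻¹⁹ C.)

I_n = √(2qI·B)
2qI·B = 2 × 1.602×10⁻¹⁹ × 6.17×10⁻⁵ × 1.50×10⁵ = 2.97×10⁻¹⁸ A²
I_n = √(2.97×10⁻¹⁸) = 1.72×10⁻⁹ A = 1.72 nA

1.72 nA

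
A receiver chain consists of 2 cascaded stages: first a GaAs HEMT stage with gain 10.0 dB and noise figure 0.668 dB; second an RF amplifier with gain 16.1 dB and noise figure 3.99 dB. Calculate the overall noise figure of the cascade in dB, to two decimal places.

Convert to linear (a loss of L dB is a gain of −L dB): F_i = 10^(NF_i/10), G_i = 10^(G_i,dB/10)
  Stage 1: F_1 = 10^(0.668/10) = 1.166, G_1 = 10^(10.0/10) = 10.00
  Stage 2: F_2 = 10^(3.99/10) = 2.506, G_2 = 10^(16.1/10) = 40.74
Friis cascade:
  F = 1.166 + (2.506 − 1)/10.00 = 1.317
NF = 10 log₁₀(1.317) = 1.20 dB

1.20 dB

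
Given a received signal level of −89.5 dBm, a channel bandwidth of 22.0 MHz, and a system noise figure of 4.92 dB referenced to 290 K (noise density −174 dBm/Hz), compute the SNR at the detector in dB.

Noise floor: N = −174 + 10 log₁₀(B) + NF
10 log₁₀(2.20×10⁷) = 73.42 dB
N = −174 + 73.42 + 4.92 = −95.66 dBm
SNR = P_sig − N = −89.5 − (−95.66) = 6.16 dB → 6.2 dB

6.2 dB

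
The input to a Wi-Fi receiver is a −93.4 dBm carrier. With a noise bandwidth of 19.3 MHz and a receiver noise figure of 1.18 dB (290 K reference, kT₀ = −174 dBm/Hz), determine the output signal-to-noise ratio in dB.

Noise floor: N = −174 + 10 log₁₀(B) + NF
10 log₁₀(1.93×10⁷) = 72.86 dB
N = −174 + 72.86 + 1.18 = −99.96 dBm
SNR = P_sig − N = −93.4 − (−99.96) = 6.56 dB → 6.6 dB

6.6 dB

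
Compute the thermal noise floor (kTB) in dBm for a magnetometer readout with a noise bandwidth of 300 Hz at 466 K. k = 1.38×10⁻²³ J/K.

P_n = kTB = 1.38×10⁻²³ × 466 × 3.00×10² = 1.93×10⁻¹⁸ W
In dBm: 10 log₁₀(1.93×10⁻¹⁸ / 10⁻³) = −147.1 dBm

−147.1 dBm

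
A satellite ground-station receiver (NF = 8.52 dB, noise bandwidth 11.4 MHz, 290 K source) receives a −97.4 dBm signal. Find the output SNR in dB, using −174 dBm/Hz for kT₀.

Noise floor: N = −174 + 10 log₁₀(B) + NF
10 log₁₀(1.14×10⁷) = 70.57 dB
N = −174 + 70.57 + 8.52 = −94.91 dBm
SNR = P_sig − N = −97.4 − (−94.91) = −2.49 dB → −2.5 dB

−2.5 dB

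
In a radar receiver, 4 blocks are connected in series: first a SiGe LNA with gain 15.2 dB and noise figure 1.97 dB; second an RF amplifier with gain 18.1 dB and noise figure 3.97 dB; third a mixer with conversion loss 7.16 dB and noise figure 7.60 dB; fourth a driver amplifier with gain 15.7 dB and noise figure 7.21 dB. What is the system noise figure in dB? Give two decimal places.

2.13 dB

Convert to linear (a loss of L dB is a gain of −L dB): F_i = 10^(NF_i/10), G_i = 10^(G_i,dB/10)
  Stage 1: F_1 = 10^(1.97/10) = 1.574, G_1 = 10^(15.2/10) = 33.11
  Stage 2: F_2 = 10^(3.97/10) = 2.495, G_2 = 10^(18.1/10) = 64.57
  Stage 3: F_3 = 10^(7.60/10) = 5.754, G_3 = 10^(−7.16/10) = 0.1923
  Stage 4: F_4 = 10^(7.21/10) = 5.260, G_4 = 10^(15.7/10) = 37.15
Friis cascade:
  F = 1.574 + (2.495 − 1)/33.11 + (5.754 − 1)/2138 + (5.260 − 1)/411.1 = 1.632
NF = 10 log₁₀(1.632) = 2.13 dB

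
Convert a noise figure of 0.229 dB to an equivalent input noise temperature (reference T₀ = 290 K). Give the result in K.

F = 10^(0.229/10) = 1.05414
T_e = (F − 1)·T₀ = (1.05414 − 1) × 290 = 15.7 K

15.7 K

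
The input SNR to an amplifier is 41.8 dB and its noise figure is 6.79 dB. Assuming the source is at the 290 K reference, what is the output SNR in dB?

35.01 dB

By definition F = SNR_in/SNR_out, so in dB: SNR_out = SNR_in − NF
SNR_out = 41.8 − 6.79 = 35.01 dB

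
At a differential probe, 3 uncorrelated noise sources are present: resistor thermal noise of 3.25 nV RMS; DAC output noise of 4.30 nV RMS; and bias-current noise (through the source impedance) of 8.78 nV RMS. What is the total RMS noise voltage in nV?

Uncorrelated sources add in power (mean-square): V_tot = √(ΣV_i²)
V_tot = √[(3.25×10⁻⁹)² + (4.30×10⁻⁹)² + (8.78×10⁻⁹)²] = 1.03×10⁻⁸ V = 10.3 nV

10.3 nV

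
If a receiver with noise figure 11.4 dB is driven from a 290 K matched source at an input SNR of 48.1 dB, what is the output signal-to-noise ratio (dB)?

By definition F = SNR_in/SNR_out, so in dB: SNR_out = SNR_in − NF
SNR_out = 48.1 − 11.4 = 36.7 dB

36.7 dB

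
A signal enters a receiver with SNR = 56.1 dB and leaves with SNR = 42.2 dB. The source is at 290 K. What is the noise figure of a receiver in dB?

NF (dB) = SNR_in(dB) − SNR_out(dB) when the source is at T₀
NF = 56.1 − 42.2 = 13.9 dB

13.9 dB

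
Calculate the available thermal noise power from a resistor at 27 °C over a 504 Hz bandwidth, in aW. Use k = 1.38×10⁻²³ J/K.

T = 27 °C + 273.15 = 300.15 K
P_n = kTB = 1.38×10⁻²³ × 300.15 × 5.04×10² = 2.09×10⁻¹⁸ W = 2.09 aW

2.09 aW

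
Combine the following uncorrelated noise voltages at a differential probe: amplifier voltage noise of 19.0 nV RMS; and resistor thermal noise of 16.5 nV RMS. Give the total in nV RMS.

25.2 nV

Uncorrelated sources add in power (mean-square): V_tot = √(ΣV_i²)
V_tot = √[(1.90×10⁻⁸)² + (1.65×10⁻⁸)²] = 2.52×10⁻⁸ V = 25.2 nV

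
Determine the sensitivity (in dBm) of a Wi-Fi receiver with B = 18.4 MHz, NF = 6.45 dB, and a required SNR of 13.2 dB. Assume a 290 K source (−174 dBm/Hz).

Sensitivity = −174 + 10 log₁₀(B) + NF + SNR_min
= −174 + 72.65 + 6.45 + 13.2
= −81.70 dBm → −81.7 dBm

−81.7 dBm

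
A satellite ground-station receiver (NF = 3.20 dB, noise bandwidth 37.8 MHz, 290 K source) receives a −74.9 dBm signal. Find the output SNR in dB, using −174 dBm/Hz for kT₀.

Noise floor: N = −174 + 10 log₁₀(B) + NF
10 log₁₀(3.78×10⁷) = 75.77 dB
N = −174 + 75.77 + 3.20 = −95.03 dBm
SNR = P_sig − N = −74.9 − (−95.03) = 20.13 dB → 20.1 dB

20.1 dB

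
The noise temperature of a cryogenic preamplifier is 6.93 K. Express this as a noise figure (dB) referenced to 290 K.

0.103 dB

F = 1 + T_e/T₀ = 1 + 6.93/290 = 1.0239
NF = 10 log₁₀(1.0239) = 0.103 dB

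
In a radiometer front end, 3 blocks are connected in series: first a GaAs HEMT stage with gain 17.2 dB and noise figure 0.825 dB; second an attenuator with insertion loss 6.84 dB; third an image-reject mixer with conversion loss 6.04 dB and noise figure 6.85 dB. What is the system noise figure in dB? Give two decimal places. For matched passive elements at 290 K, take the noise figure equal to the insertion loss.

Convert to linear (a loss of L dB is a gain of −L dB): F_i = 10^(NF_i/10), G_i = 10^(G_i,dB/10)
  Stage 1: F_1 = 10^(0.825/10) = 1.209, G_1 = 10^(17.2/10) = 52.48
  Stage 2: F_2 = 10^(6.84/10) = 4.831, G_2 = 10^(−6.84/10) = 0.2070
  Stage 3: F_3 = 10^(6.85/10) = 4.842, G_3 = 10^(−6.04/10) = 0.2489
Friis cascade:
  F = 1.209 + (4.831 − 1)/52.48 + (4.842 − 1)/10.86 = 1.636
NF = 10 log₁₀(1.636) = 2.14 dB

2.14 dB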